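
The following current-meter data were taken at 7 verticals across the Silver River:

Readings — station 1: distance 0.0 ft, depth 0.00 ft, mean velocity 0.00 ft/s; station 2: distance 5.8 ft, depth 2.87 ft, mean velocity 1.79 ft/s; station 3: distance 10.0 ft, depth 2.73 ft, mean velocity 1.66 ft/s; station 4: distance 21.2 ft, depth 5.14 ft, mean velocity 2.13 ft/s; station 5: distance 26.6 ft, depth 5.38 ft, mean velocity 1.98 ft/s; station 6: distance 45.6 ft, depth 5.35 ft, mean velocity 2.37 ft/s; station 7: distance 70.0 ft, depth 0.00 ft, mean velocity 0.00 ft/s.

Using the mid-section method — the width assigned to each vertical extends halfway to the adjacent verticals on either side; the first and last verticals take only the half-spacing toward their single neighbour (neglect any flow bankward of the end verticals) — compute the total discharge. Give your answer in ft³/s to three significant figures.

557 ft³/s

w_2 = (10.0 − 0.0)/2 = 5 ft; q_2 = 1.79 × 2.87 × 5 = 25.69 ft³/s
w_3 = (21.2 − 5.8)/2 = 7.7 ft; q_3 = 1.66 × 2.73 × 7.7 = 34.89 ft³/s
w_4 = (26.6 − 10.0)/2 = 8.3 ft; q_4 = 2.13 × 5.14 × 8.3 = 90.87 ft³/s
w_5 = (45.6 − 21.2)/2 = 12.2 ft; q_5 = 1.98 × 5.38 × 12.2 = 130.0 ft³/s
w_6 = (70.0 − 26.6)/2 = 21.7 ft; q_6 = 2.37 × 5.35 × 21.7 = 275.1 ft³/s
Stations 1, 7 contribute zero (depth or velocity is 0).
Q = Σ qᵢ = 556.6 ft³/s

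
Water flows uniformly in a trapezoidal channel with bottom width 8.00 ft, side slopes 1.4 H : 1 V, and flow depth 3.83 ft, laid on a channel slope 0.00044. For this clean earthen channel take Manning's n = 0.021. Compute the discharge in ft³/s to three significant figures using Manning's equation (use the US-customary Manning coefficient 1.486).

A = (b + z·y)·y = (8.00 + 1.4×3.83)×3.83 = 51.18 ft²
P = b + 2y√(1+z²) = 8.00 + 2×3.83×√(1+1.4²) = 21.18 ft
R = A/P = 51.18/21.18 = 2.416 ft
Q = (1.486/n)·A·R^(2/3)·S^(1/2) = (1.486/0.021) × 51.18 × 2.416^(2/3) × 0.00044^(1/2) = 136.8 ft³/s

137 ft³/s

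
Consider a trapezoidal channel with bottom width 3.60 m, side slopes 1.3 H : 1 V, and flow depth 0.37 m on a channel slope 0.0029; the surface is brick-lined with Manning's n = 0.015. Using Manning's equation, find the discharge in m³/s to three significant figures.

2.50 m³/s

A = (b + z·y)·y = (3.60 + 1.3×0.37)×0.37 = 1.510 m²
P = b + 2y√(1+z²) = 3.60 + 2×0.37×√(1+1.3²) = 4.814 m
R = A/P = 1.510/4.814 = 0.3137 m
Q = (1/n)·A·R^(2/3)·S^(1/2) = (1/0.015) × 1.510 × 0.3137^(2/3) × 0.0029^(1/2) = 2.503 m³/s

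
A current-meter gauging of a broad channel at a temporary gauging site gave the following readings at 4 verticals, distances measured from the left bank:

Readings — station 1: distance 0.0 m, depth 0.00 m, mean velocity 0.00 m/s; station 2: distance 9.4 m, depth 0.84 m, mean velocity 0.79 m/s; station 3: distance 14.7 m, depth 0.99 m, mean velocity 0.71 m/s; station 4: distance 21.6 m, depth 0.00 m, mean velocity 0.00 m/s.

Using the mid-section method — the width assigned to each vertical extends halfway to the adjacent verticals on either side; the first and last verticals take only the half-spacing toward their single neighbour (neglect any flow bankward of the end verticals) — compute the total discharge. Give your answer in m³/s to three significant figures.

9.17 m³/s

w_2 = (14.7 − 0.0)/2 = 7.35 m; q_2 = 0.79 × 0.84 × 7.35 = 4.877 m³/s
w_3 = (21.6 − 9.4)/2 = 6.1 m; q_3 = 0.71 × 0.99 × 6.1 = 4.288 m³/s
Stations 1, 4 contribute zero (depth or velocity is 0).
Q = Σ qᵢ = 9.165 m³/s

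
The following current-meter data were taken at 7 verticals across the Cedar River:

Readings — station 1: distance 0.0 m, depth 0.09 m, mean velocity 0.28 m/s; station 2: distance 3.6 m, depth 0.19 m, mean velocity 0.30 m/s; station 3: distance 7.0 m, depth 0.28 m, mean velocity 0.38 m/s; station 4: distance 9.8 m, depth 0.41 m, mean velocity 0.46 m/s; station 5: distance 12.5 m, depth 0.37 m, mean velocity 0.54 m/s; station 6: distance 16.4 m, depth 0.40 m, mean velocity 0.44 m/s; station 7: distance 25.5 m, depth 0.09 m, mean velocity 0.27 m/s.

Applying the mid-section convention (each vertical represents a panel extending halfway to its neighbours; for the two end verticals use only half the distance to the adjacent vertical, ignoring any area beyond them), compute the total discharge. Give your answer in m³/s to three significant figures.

3.01 m³/s

w_1 = (3.6 − 0.0)/2 = 1.8 m; q_1 = 0.28 × 0.09 × 1.8 = 0.04536 m³/s
w_2 = (7.0 − 0.0)/2 = 3.5 m; q_2 = 0.30 × 0.19 × 3.5 = 0.1995 m³/s
w_3 = (9.8 − 3.6)/2 = 3.1 m; q_3 = 0.38 × 0.28 × 3.1 = 0.3298 m³/s
w_4 = (12.5 − 7.0)/2 = 2.75 m; q_4 = 0.46 × 0.41 × 2.75 = 0.5187 m³/s
w_5 = (16.4 − 9.8)/2 = 3.3 m; q_5 = 0.54 × 0.37 × 3.3 = 0.6593 m³/s
w_6 = (25.5 − 12.5)/2 = 6.5 m; q_6 = 0.44 × 0.40 × 6.5 = 1.144 m³/s
w_7 = (25.5 − 16.4)/2 = 4.55 m; q_7 = 0.27 × 0.09 × 4.55 = 0.1106 m³/s
Q = Σ qᵢ = 3.007 m³/s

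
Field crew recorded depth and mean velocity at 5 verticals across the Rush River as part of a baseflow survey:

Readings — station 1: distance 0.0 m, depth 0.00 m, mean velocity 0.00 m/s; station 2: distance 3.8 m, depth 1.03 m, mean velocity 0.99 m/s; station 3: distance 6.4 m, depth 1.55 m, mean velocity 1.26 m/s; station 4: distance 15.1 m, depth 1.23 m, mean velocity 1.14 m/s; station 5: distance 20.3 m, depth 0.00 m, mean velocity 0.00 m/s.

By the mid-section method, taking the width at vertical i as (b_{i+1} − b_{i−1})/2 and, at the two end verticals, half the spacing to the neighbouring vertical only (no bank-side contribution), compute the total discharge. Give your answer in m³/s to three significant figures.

w_2 = (6.4 − 0.0)/2 = 3.2 m; q_2 = 0.99 × 1.03 × 3.2 = 3.263 m³/s
w_3 = (15.1 − 3.8)/2 = 5.65 m; q_3 = 1.26 × 1.55 × 5.65 = 11.03 m³/s
w_4 = (20.3 − 6.4)/2 = 6.95 m; q_4 = 1.14 × 1.23 × 6.95 = 9.745 m³/s
Stations 1, 5 contribute zero (depth or velocity is 0).
Q = Σ qᵢ = 24.04 m³/s

24.0 m³/s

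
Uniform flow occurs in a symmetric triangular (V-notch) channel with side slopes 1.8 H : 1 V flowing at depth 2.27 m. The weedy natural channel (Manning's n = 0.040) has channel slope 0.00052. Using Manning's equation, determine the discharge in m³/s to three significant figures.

5.26 m³/s

A = z·y² = 1.8×2.27² = 9.275 m²
P = 2y√(1+z²) = 2×2.27×√(1+1.8²) = 9.348 m
R = A/P = 9.275/9.348 = 0.9922 m
Q = (1/n)·A·R^(2/3)·S^(1/2) = (1/0.040) × 9.275 × 0.9922^(2/3) × 0.00052^(1/2) = 5.260 m³/s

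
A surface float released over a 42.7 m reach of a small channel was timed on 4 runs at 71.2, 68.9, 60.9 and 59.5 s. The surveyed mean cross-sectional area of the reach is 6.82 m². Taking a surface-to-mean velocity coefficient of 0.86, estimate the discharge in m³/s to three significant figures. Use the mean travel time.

3.85 m³/s

t̄ = (71.2 + 68.9 + 60.9 + 59.5) / 4 = 65.125 s
v_surface = L / t̄ = 42.7 / 65.125 = 0.6557 m/s
v_mean = 0.86 × 0.6557 = 0.5639 m/s
Q = A × v_mean = 6.82 × 0.5639 = 3.846 m³/s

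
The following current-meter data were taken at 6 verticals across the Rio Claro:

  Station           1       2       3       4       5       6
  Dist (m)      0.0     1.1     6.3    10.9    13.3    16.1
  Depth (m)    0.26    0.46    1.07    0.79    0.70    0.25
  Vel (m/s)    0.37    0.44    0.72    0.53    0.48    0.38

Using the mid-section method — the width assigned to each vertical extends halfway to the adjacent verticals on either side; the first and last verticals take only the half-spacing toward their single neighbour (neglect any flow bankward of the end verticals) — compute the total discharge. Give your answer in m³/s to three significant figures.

w_1 = (1.1 − 0.0)/2 = 0.55 m; q_1 = 0.37 × 0.26 × 0.55 = 0.05291 m³/s
w_2 = (6.3 − 0.0)/2 = 3.15 m; q_2 = 0.44 × 0.46 × 3.15 = 0.6376 m³/s
w_3 = (10.9 − 1.1)/2 = 4.9 m; q_3 = 0.72 × 1.07 × 4.9 = 3.775 m³/s
w_4 = (13.3 − 6.3)/2 = 3.5 m; q_4 = 0.53 × 0.79 × 3.5 = 1.465 m³/s
w_5 = (16.1 − 10.9)/2 = 2.6 m; q_5 = 0.48 × 0.70 × 2.6 = 0.8736 m³/s
w_6 = (16.1 − 13.3)/2 = 1.4 m; q_6 = 0.38 × 0.25 × 1.4 = 0.1330 m³/s
Q = Σ qᵢ = 6.937 m³/s

6.94 m³/s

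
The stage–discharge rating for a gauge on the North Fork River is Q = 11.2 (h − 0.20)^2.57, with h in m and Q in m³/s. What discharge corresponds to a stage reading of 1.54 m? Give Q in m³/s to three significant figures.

Q = 11.2 × (1.54 − 0.20)^2.57 = 11.2 × 1.34^2.57 = 23.76 m³/s

23.8 m³/s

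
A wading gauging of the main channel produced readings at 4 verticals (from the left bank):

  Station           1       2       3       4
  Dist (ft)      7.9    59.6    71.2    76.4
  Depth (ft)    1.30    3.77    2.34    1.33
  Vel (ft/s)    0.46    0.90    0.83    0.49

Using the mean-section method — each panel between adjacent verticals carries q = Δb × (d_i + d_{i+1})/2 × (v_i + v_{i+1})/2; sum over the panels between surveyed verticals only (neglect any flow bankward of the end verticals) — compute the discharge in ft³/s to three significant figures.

126 ft³/s

Panel 1-2: Δb = 51.7 ft, d̄ = (1.30+3.77)/2 = 2.535, v̄ = (0.46+0.90)/2 = 0.68 → q = 51.7×2.535×0.68 = 89.12 ft³/s
Panel 2-3: Δb = 11.6 ft, d̄ = (3.77+2.34)/2 = 3.055, v̄ = (0.90+0.83)/2 = 0.865 → q = 11.6×3.055×0.865 = 30.65 ft³/s
Panel 3-4: Δb = 5.2 ft, d̄ = (2.34+1.33)/2 = 1.835, v̄ = (0.83+0.49)/2 = 0.66 → q = 5.2×1.835×0.66 = 6.298 ft³/s
Q = Σ q = 126.1 ft³/s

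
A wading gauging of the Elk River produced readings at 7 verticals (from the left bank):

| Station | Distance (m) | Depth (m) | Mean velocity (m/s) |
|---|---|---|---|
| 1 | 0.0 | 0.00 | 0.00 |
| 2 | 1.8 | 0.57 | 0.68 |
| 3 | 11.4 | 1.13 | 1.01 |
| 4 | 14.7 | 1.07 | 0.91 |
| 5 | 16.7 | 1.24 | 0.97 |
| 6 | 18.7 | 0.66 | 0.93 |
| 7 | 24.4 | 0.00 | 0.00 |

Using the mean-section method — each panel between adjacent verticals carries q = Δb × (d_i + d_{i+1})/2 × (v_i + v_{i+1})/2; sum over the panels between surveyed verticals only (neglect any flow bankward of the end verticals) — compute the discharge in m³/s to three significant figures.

Panel 1-2: Δb = 1.8 m, d̄ = (0.00+0.57)/2 = 0.285, v̄ = (0.00+0.68)/2 = 0.34 → q = 1.8×0.285×0.34 = 0.1744 m³/s
Panel 2-3: Δb = 9.6 m, d̄ = (0.57+1.13)/2 = 0.85, v̄ = (0.68+1.01)/2 = 0.845 → q = 9.6×0.85×0.845 = 6.895 m³/s
Panel 3-4: Δb = 3.3 m, d̄ = (1.13+1.07)/2 = 1.1, v̄ = (1.01+0.91)/2 = 0.96 → q = 3.3×1.1×0.96 = 3.485 m³/s
Panel 4-5: Δb = 2 m, d̄ = (1.07+1.24)/2 = 1.155, v̄ = (0.91+0.97)/2 = 0.94 → q = 2×1.155×0.94 = 2.171 m³/s
Panel 5-6: Δb = 2 m, d̄ = (1.24+0.66)/2 = 0.95, v̄ = (0.97+0.93)/2 = 0.95 → q = 2×0.95×0.95 = 1.805 m³/s
Panel 6-7: Δb = 5.7 m, d̄ = (0.66+0.00)/2 = 0.33, v̄ = (0.93+0.00)/2 = 0.465 → q = 5.7×0.33×0.465 = 0.8747 m³/s
Q = Σ q = 15.41 m³/s

15.4 m³/s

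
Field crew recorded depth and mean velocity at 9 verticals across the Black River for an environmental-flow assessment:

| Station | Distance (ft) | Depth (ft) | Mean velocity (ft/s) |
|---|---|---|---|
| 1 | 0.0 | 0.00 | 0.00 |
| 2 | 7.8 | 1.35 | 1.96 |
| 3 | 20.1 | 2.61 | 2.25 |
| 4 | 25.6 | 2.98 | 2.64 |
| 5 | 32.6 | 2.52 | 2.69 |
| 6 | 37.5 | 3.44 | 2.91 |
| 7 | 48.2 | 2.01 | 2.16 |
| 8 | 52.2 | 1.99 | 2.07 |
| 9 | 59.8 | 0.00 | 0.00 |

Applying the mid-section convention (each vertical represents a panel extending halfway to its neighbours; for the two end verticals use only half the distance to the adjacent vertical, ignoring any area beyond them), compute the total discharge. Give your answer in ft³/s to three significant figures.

w_2 = (20.1 − 0.0)/2 = 10.05 ft; q_2 = 1.96 × 1.35 × 10.05 = 26.59 ft³/s
w_3 = (25.6 − 7.8)/2 = 8.9 ft; q_3 = 2.25 × 2.61 × 8.9 = 52.27 ft³/s
w_4 = (32.6 − 20.1)/2 = 6.25 ft; q_4 = 2.64 × 2.98 × 6.25 = 49.17 ft³/s
w_5 = (37.5 − 25.6)/2 = 5.95 ft; q_5 = 2.69 × 2.52 × 5.95 = 40.33 ft³/s
w_6 = (48.2 − 32.6)/2 = 7.8 ft; q_6 = 2.91 × 3.44 × 7.8 = 78.08 ft³/s
w_7 = (52.2 − 37.5)/2 = 7.35 ft; q_7 = 2.16 × 2.01 × 7.35 = 31.91 ft³/s
w_8 = (59.8 − 48.2)/2 = 5.8 ft; q_8 = 2.07 × 1.99 × 5.8 = 23.89 ft³/s
Stations 1, 9 contribute zero (depth or velocity is 0).
Q = Σ qᵢ = 302.2 ft³/s

302 ft³/s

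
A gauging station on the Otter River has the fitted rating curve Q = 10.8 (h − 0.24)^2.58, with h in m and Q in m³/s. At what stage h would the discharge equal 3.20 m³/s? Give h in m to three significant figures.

0.864 m

h − h₀ = (Q/C)^(1/b) = (3.20/10.8)^(1/2.58) = 0.6241 m
h = 0.24 + 0.6241 = 0.8641 m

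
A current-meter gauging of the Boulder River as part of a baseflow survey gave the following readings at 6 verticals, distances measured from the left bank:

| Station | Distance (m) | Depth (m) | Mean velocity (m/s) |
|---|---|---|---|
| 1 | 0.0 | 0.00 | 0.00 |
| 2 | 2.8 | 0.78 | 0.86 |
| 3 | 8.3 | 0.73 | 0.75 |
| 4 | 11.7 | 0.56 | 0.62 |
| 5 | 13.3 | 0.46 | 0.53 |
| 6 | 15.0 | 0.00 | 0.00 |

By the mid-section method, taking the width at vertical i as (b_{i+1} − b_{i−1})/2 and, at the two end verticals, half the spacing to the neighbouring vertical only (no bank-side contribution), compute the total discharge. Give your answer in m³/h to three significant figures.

w_2 = (8.3 − 0.0)/2 = 4.15 m; q_2 = 0.86 × 0.78 × 4.15 = 2.784 m³/s
w_3 = (11.7 − 2.8)/2 = 4.45 m; q_3 = 0.75 × 0.73 × 4.45 = 2.436 m³/s
w_4 = (13.3 − 8.3)/2 = 2.5 m; q_4 = 0.62 × 0.56 × 2.5 = 0.8680 m³/s
w_5 = (15.0 − 11.7)/2 = 1.65 m; q_5 = 0.53 × 0.46 × 1.65 = 0.4023 m³/s
Stations 1, 6 contribute zero (depth or velocity is 0).
Q = Σ qᵢ = 6.490 m³/s
= 6.490 × 3600 = 23370 m³/h

23400 m³/h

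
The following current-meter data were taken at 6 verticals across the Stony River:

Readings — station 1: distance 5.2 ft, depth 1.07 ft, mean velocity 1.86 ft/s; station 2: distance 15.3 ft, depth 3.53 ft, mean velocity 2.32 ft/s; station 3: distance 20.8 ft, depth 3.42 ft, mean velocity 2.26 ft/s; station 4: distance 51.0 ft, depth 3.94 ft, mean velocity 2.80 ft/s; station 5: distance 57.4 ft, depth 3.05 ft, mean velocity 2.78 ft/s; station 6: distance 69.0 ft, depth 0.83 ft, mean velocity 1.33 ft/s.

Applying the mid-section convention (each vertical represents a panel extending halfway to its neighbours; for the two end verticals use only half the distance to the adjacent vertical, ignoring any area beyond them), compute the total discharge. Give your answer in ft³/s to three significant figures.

w_1 = (15.3 − 5.2)/2 = 5.05 ft; q_1 = 1.86 × 1.07 × 5.05 = 10.05 ft³/s
w_2 = (20.8 − 5.2)/2 = 7.8 ft; q_2 = 2.32 × 3.53 × 7.8 = 63.88 ft³/s
w_3 = (51.0 − 15.3)/2 = 17.85 ft; q_3 = 2.26 × 3.42 × 17.85 = 138.0 ft³/s
w_4 = (57.4 − 20.8)/2 = 18.3 ft; q_4 = 2.80 × 3.94 × 18.3 = 201.9 ft³/s
w_5 = (69.0 − 51.0)/2 = 9 ft; q_5 = 2.78 × 3.05 × 9 = 76.31 ft³/s
w_6 = (69.0 − 57.4)/2 = 5.8 ft; q_6 = 1.33 × 0.83 × 5.8 = 6.403 ft³/s
Q = Σ qᵢ = 496.5 ft³/s

496 ft³/s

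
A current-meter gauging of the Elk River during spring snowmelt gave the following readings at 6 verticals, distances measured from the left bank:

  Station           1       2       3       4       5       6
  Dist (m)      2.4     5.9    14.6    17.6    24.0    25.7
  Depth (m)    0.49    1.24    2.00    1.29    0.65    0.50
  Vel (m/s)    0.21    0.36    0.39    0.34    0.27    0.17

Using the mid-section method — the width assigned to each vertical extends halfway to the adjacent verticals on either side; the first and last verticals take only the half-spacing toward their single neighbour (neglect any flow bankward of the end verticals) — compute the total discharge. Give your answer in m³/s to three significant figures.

10.3 m³/s

w_1 = (5.9 − 2.4)/2 = 1.75 m; q_1 = 0.21 × 0.49 × 1.75 = 0.1801 m³/s
w_2 = (14.6 − 2.4)/2 = 6.1 m; q_2 = 0.36 × 1.24 × 6.1 = 2.723 m³/s
w_3 = (17.6 − 5.9)/2 = 5.85 m; q_3 = 0.39 × 2.00 × 5.85 = 4.563 m³/s
w_4 = (24.0 − 14.6)/2 = 4.7 m; q_4 = 0.34 × 1.29 × 4.7 = 2.061 m³/s
w_5 = (25.7 − 17.6)/2 = 4.05 m; q_5 = 0.27 × 0.65 × 4.05 = 0.7108 m³/s
w_6 = (25.7 − 24.0)/2 = 0.85 m; q_6 = 0.17 × 0.50 × 0.85 = 0.07225 m³/s
Q = Σ qᵢ = 10.31 m³/s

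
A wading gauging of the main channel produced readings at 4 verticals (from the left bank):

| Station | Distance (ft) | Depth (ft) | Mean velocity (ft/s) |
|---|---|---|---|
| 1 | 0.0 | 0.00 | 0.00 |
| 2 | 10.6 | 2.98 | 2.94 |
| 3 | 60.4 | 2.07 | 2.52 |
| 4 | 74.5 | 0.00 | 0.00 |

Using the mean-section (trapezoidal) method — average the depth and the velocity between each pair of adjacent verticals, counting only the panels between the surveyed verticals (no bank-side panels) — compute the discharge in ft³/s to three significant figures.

385 ft³/s

Panel 1-2: Δb = 10.6 ft, d̄ = (0.00+2.98)/2 = 1.49, v̄ = (0.00+2.94)/2 = 1.47 → q = 10.6×1.49×1.47 = 23.22 ft³/s
Panel 2-3: Δb = 49.8 ft, d̄ = (2.98+2.07)/2 = 2.525, v̄ = (2.94+2.52)/2 = 2.73 → q = 49.8×2.525×2.73 = 343.3 ft³/s
Panel 3-4: Δb = 14.1 ft, d̄ = (2.07+0.00)/2 = 1.035, v̄ = (2.52+0.00)/2 = 1.26 → q = 14.1×1.035×1.26 = 18.39 ft³/s
Q = Σ q = 384.9 ft³/s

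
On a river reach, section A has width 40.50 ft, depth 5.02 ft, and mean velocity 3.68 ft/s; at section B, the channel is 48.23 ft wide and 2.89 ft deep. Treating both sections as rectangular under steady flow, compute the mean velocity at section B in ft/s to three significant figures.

5.37 ft/s

Q = A₁V₁ = (40.50×5.02) × 3.68 = 748.2 ft³/s
A₂ = 48.23 × 2.89 = 139.4 ft²
V₂ = Q/A₂ = 748.2/139.4 = 5.368 ft/s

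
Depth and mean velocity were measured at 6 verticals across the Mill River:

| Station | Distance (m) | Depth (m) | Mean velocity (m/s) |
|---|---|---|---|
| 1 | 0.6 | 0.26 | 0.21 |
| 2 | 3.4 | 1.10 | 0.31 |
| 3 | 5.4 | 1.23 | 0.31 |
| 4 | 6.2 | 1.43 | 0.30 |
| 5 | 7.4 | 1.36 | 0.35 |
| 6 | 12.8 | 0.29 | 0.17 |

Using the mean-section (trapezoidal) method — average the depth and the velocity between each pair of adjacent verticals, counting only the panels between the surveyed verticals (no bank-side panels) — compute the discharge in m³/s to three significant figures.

3.24 m³/s

Panel 1-2: Δb = 2.8 m, d̄ = (0.26+1.10)/2 = 0.68, v̄ = (0.21+0.31)/2 = 0.26 → q = 2.8×0.68×0.26 = 0.4950 m³/s
Panel 2-3: Δb = 2 m, d̄ = (1.10+1.23)/2 = 1.165, v̄ = (0.31+0.31)/2 = 0.31 → q = 2×1.165×0.31 = 0.7223 m³/s
Panel 3-4: Δb = 0.8 m, d̄ = (1.23+1.43)/2 = 1.33, v̄ = (0.31+0.30)/2 = 0.305 → q = 0.8×1.33×0.305 = 0.3245 m³/s
Panel 4-5: Δb = 1.2 m, d̄ = (1.43+1.36)/2 = 1.395, v̄ = (0.30+0.35)/2 = 0.325 → q = 1.2×1.395×0.325 = 0.5441 m³/s
Panel 5-6: Δb = 5.4 m, d̄ = (1.36+0.29)/2 = 0.825, v̄ = (0.35+0.17)/2 = 0.26 → q = 5.4×0.825×0.26 = 1.158 m³/s
Q = Σ q = 3.244 m³/s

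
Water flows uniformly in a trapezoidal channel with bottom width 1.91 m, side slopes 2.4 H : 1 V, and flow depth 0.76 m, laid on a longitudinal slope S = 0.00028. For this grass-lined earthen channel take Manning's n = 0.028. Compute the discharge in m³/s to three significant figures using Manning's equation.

A = (b + z·y)·y = (1.91 + 2.4×0.76)×0.76 = 2.838 m²
P = b + 2y√(1+z²) = 1.91 + 2×0.76×√(1+2.4²) = 5.862 m
R = A/P = 2.838/5.862 = 0.4841 m
Q = (1/n)·A·R^(2/3)·S^(1/2) = (1/0.028) × 2.838 × 0.4841^(2/3) × 0.00028^(1/2) = 1.046 m³/s

1.05 m³/s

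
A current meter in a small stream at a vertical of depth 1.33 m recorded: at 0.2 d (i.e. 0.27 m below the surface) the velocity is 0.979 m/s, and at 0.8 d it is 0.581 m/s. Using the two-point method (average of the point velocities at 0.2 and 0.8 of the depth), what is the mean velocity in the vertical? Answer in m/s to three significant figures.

0.780 m/s

v̄ = (0.979 + 0.581) / 2 = 0.7800 m/s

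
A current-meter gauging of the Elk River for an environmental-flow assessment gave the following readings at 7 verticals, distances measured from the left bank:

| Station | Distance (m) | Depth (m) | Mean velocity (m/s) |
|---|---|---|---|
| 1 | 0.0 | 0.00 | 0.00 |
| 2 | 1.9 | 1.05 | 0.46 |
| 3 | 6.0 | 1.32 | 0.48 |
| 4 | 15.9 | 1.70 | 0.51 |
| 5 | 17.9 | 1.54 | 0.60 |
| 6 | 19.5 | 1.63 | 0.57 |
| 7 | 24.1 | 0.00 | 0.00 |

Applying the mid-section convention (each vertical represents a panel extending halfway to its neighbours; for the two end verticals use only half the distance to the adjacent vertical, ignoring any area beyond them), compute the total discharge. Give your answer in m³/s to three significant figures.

15.6 m³/s

w_2 = (6.0 − 0.0)/2 = 3 m; q_2 = 0.46 × 1.05 × 3 = 1.449 m³/s
w_3 = (15.9 − 1.9)/2 = 7 m; q_3 = 0.48 × 1.32 × 7 = 4.435 m³/s
w_4 = (17.9 − 6.0)/2 = 5.95 m; q_4 = 0.51 × 1.70 × 5.95 = 5.159 m³/s
w_5 = (19.5 − 15.9)/2 = 1.8 m; q_5 = 0.60 × 1.54 × 1.8 = 1.663 m³/s
w_6 = (24.1 − 17.9)/2 = 3.1 m; q_6 = 0.57 × 1.63 × 3.1 = 2.880 m³/s
Stations 1, 7 contribute zero (depth or velocity is 0).
Q = Σ qᵢ = 15.59 m³/s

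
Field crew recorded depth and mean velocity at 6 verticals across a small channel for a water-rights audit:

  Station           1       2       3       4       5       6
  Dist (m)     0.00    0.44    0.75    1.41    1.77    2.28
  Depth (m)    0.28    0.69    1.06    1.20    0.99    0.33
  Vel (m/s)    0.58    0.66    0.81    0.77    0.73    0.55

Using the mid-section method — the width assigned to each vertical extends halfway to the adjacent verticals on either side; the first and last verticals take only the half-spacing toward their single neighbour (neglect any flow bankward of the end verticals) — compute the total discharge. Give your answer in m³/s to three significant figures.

w_1 = (0.44 − 0.00)/2 = 0.22 m; q_1 = 0.58 × 0.28 × 0.22 = 0.03573 m³/s
w_2 = (0.75 − 0.00)/2 = 0.375 m; q_2 = 0.66 × 0.69 × 0.375 = 0.1708 m³/s
w_3 = (1.41 − 0.44)/2 = 0.485 m; q_3 = 0.81 × 1.06 × 0.485 = 0.4164 m³/s
w_4 = (1.77 − 0.75)/2 = 0.51 m; q_4 = 0.77 × 1.20 × 0.51 = 0.4712 m³/s
w_5 = (2.28 − 1.41)/2 = 0.435 m; q_5 = 0.73 × 0.99 × 0.435 = 0.3144 m³/s
w_6 = (2.28 − 1.77)/2 = 0.255 m; q_6 = 0.55 × 0.33 × 0.255 = 0.04628 m³/s
Q = Σ qᵢ = 1.455 m³/s

1.45 m³/s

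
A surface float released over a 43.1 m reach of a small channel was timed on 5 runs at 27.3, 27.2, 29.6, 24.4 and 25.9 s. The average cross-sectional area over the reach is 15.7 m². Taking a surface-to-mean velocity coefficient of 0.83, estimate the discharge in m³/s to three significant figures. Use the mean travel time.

20.9 m³/s

t̄ = (27.3 + 27.2 + 29.6 + 24.4 + 25.9) / 5 = 26.88 s
v_surface = L / t̄ = 43.1 / 26.88 = 1.603 m/s
v_mean = 0.83 × 1.603 = 1.331 m/s
Q = A × v_mean = 15.7 × 1.331 = 20.89 m³/s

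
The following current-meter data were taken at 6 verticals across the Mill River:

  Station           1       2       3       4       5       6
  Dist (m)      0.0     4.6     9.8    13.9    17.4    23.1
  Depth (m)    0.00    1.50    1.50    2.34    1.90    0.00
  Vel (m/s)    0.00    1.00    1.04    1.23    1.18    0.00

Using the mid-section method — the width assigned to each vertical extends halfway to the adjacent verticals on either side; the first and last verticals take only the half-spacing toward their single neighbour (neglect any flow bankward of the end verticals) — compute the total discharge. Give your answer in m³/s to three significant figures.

w_2 = (9.8 − 0.0)/2 = 4.9 m; q_2 = 1.00 × 1.50 × 4.9 = 7.350 m³/s
w_3 = (13.9 − 4.6)/2 = 4.65 m; q_3 = 1.04 × 1.50 × 4.65 = 7.254 m³/s
w_4 = (17.4 − 9.8)/2 = 3.8 m; q_4 = 1.23 × 2.34 × 3.8 = 10.94 m³/s
w_5 = (23.1 − 13.9)/2 = 4.6 m; q_5 = 1.18 × 1.90 × 4.6 = 10.31 m³/s
Stations 1, 6 contribute zero (depth or velocity is 0).
Q = Σ qᵢ = 35.85 m³/s

35.9 m³/s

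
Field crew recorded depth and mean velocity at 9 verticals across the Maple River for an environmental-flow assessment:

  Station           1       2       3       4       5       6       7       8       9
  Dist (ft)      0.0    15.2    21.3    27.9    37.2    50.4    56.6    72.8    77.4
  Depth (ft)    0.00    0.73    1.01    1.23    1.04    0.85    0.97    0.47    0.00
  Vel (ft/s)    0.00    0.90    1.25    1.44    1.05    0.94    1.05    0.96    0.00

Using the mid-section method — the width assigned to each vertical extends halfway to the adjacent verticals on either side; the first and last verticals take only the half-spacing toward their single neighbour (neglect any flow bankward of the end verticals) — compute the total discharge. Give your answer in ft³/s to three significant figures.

65.2 ft³/s

w_2 = (21.3 − 0.0)/2 = 10.65 ft; q_2 = 0.90 × 0.73 × 10.65 = 6.997 ft³/s
w_3 = (27.9 − 15.2)/2 = 6.35 ft; q_3 = 1.25 × 1.01 × 6.35 = 8.017 ft³/s
w_4 = (37.2 − 21.3)/2 = 7.95 ft; q_4 = 1.44 × 1.23 × 7.95 = 14.08 ft³/s
w_5 = (50.4 − 27.9)/2 = 11.25 ft; q_5 = 1.05 × 1.04 × 11.25 = 12.29 ft³/s
w_6 = (56.6 − 37.2)/2 = 9.7 ft; q_6 = 0.94 × 0.85 × 9.7 = 7.750 ft³/s
w_7 = (72.8 − 50.4)/2 = 11.2 ft; q_7 = 1.05 × 0.97 × 11.2 = 11.41 ft³/s
w_8 = (77.4 − 56.6)/2 = 10.4 ft; q_8 = 0.96 × 0.47 × 10.4 = 4.692 ft³/s
Stations 1, 9 contribute zero (depth or velocity is 0).
Q = Σ qᵢ = 65.23 ft³/s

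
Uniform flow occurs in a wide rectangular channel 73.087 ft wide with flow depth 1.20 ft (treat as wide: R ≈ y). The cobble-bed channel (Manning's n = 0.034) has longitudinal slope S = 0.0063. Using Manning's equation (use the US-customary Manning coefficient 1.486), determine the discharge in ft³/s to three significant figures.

344 ft³/s

A = b·y = 73.087 × 1.20 = 87.70 ft²
Wide channel: R ≈ y = 1.20 ft
Q = (1.486/n)·A·R^(2/3)·S^(1/2) = (1.486/0.034) × 87.70 × 1.200^(2/3) × 0.0063^(1/2) = 343.6 ft³/s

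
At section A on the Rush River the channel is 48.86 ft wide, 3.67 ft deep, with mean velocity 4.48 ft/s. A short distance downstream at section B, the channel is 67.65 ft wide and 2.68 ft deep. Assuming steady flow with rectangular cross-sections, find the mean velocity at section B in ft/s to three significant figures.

Q = A₁V₁ = (48.86×3.67) × 4.48 = 803.3 ft³/s
A₂ = 67.65 × 2.68 = 181.3 ft²
V₂ = Q/A₂ = 803.3/181.3 = 4.431 ft/s

4.43 ft/s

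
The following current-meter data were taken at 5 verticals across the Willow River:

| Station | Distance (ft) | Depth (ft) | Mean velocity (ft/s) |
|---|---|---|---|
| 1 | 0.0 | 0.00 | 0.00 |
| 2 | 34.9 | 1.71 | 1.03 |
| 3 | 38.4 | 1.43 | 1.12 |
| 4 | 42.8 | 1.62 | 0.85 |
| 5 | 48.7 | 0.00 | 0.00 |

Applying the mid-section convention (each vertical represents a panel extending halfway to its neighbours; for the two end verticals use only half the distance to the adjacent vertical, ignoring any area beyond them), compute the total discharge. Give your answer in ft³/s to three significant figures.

w_2 = (38.4 − 0.0)/2 = 19.2 ft; q_2 = 1.03 × 1.71 × 19.2 = 33.82 ft³/s
w_3 = (42.8 − 34.9)/2 = 3.95 ft; q_3 = 1.12 × 1.43 × 3.95 = 6.326 ft³/s
w_4 = (48.7 − 38.4)/2 = 5.15 ft; q_4 = 0.85 × 1.62 × 5.15 = 7.092 ft³/s
Stations 1, 5 contribute zero (depth or velocity is 0).
Q = Σ qᵢ = 47.23 ft³/s

47.2 ft³/s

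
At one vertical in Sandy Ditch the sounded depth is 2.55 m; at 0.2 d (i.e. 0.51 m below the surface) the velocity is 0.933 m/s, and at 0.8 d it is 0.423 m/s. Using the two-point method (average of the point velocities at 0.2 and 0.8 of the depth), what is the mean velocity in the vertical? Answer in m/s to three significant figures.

0.678 m/s

v̄ = (0.933 + 0.423) / 2 = 0.6780 m/s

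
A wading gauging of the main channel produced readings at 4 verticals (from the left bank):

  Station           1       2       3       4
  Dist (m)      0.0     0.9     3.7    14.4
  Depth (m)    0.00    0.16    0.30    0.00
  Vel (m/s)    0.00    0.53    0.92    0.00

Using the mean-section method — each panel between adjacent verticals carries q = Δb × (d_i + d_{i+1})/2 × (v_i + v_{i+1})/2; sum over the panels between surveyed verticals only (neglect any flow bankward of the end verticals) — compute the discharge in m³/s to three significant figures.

1.22 m³/s

Panel 1-2: Δb = 0.9 m, d̄ = (0.00+0.16)/2 = 0.08, v̄ = (0.00+0.53)/2 = 0.265 → q = 0.9×0.08×0.265 = 0.01908 m³/s
Panel 2-3: Δb = 2.8 m, d̄ = (0.16+0.30)/2 = 0.23, v̄ = (0.53+0.92)/2 = 0.725 → q = 2.8×0.23×0.725 = 0.4669 m³/s
Panel 3-4: Δb = 10.7 m, d̄ = (0.30+0.00)/2 = 0.15, v̄ = (0.92+0.00)/2 = 0.46 → q = 10.7×0.15×0.46 = 0.7383 m³/s
Q = Σ q = 1.224 m³/s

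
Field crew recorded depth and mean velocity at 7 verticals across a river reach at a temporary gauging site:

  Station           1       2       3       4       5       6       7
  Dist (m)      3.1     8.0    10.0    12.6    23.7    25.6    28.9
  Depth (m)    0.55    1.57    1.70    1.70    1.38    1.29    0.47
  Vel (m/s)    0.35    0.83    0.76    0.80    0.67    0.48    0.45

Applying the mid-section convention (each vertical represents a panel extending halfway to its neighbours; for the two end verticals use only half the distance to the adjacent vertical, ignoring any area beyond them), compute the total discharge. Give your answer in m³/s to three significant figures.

25.2 m³/s

w_1 = (8.0 − 3.1)/2 = 2.45 m; q_1 = 0.35 × 0.55 × 2.45 = 0.4716 m³/s
w_2 = (10.0 − 3.1)/2 = 3.45 m; q_2 = 0.83 × 1.57 × 3.45 = 4.496 m³/s
w_3 = (12.6 − 8.0)/2 = 2.3 m; q_3 = 0.76 × 1.70 × 2.3 = 2.972 m³/s
w_4 = (23.7 − 10.0)/2 = 6.85 m; q_4 = 0.80 × 1.70 × 6.85 = 9.316 m³/s
w_5 = (25.6 − 12.6)/2 = 6.5 m; q_5 = 0.67 × 1.38 × 6.5 = 6.010 m³/s
w_6 = (28.9 − 23.7)/2 = 2.6 m; q_6 = 0.48 × 1.29 × 2.6 = 1.610 m³/s
w_7 = (28.9 − 25.6)/2 = 1.65 m; q_7 = 0.45 × 0.47 × 1.65 = 0.3490 m³/s
Q = Σ qᵢ = 25.22 m³/s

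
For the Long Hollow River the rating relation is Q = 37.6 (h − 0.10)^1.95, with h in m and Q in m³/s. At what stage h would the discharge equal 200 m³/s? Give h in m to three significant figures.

h − h₀ = (Q/C)^(1/b) = (200/37.6)^(1/1.95) = 2.356 m
h = 0.10 + 2.356 = 2.456 m

2.46 m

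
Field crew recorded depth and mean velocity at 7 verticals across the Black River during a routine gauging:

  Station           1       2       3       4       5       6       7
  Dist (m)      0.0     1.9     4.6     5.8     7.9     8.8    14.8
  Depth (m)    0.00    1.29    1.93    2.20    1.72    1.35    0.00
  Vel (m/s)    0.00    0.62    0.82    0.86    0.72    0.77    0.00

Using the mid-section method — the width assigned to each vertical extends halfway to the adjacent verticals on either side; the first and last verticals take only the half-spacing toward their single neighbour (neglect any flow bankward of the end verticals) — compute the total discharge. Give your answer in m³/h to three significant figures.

w_2 = (4.6 − 0.0)/2 = 2.3 m; q_2 = 0.62 × 1.29 × 2.3 = 1.840 m³/s
w_3 = (5.8 − 1.9)/2 = 1.95 m; q_3 = 0.82 × 1.93 × 1.95 = 3.086 m³/s
w_4 = (7.9 − 4.6)/2 = 1.65 m; q_4 = 0.86 × 2.20 × 1.65 = 3.122 m³/s
w_5 = (8.8 − 5.8)/2 = 1.5 m; q_5 = 0.72 × 1.72 × 1.5 = 1.858 m³/s
w_6 = (14.8 − 7.9)/2 = 3.45 m; q_6 = 0.77 × 1.35 × 3.45 = 3.586 m³/s
Stations 1, 7 contribute zero (depth or velocity is 0).
Q = Σ qᵢ = 13.49 m³/s
= 13.49 × 3600 = 48570 m³/h

48600 m³/h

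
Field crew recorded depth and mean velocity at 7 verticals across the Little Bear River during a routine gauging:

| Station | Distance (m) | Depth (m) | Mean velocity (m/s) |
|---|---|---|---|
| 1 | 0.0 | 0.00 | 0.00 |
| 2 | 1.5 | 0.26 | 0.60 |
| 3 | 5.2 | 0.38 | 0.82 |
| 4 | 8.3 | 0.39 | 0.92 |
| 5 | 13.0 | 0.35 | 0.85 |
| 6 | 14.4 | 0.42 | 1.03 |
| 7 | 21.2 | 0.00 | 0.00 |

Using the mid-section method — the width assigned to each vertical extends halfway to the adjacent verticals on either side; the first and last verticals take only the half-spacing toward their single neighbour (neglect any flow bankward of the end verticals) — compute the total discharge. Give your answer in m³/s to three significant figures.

w_2 = (5.2 − 0.0)/2 = 2.6 m; q_2 = 0.60 × 0.26 × 2.6 = 0.4056 m³/s
w_3 = (8.3 − 1.5)/2 = 3.4 m; q_3 = 0.82 × 0.38 × 3.4 = 1.059 m³/s
w_4 = (13.0 − 5.2)/2 = 3.9 m; q_4 = 0.92 × 0.39 × 3.9 = 1.399 m³/s
w_5 = (14.4 − 8.3)/2 = 3.05 m; q_5 = 0.85 × 0.35 × 3.05 = 0.9074 m³/s
w_6 = (21.2 − 13.0)/2 = 4.1 m; q_6 = 1.03 × 0.42 × 4.1 = 1.774 m³/s
Stations 1, 7 contribute zero (depth or velocity is 0).
Q = Σ qᵢ = 5.545 m³/s

5.55 m³/s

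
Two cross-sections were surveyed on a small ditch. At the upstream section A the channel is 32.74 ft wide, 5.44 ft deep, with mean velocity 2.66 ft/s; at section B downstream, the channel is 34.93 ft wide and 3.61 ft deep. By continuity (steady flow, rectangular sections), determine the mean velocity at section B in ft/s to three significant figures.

Q = A₁V₁ = (32.74×5.44) × 2.66 = 473.8 ft³/s
A₂ = 34.93 × 3.61 = 126.1 ft²
V₂ = Q/A₂ = 473.8/126.1 = 3.757 ft/s

3.76 ft/s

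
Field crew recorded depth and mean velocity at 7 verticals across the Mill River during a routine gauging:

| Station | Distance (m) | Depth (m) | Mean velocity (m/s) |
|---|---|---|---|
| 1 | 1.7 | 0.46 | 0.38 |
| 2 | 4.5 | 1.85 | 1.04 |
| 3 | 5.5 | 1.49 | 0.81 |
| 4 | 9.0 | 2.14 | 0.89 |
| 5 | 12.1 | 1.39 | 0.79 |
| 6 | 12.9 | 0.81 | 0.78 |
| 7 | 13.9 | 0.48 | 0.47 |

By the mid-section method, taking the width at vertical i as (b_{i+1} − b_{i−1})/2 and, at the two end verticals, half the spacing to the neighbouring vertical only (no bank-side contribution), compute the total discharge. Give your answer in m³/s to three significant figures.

w_1 = (4.5 − 1.7)/2 = 1.4 m; q_1 = 0.38 × 0.46 × 1.4 = 0.2447 m³/s
w_2 = (5.5 − 1.7)/2 = 1.9 m; q_2 = 1.04 × 1.85 × 1.9 = 3.656 m³/s
w_3 = (9.0 − 4.5)/2 = 2.25 m; q_3 = 0.81 × 1.49 × 2.25 = 2.716 m³/s
w_4 = (12.1 − 5.5)/2 = 3.3 m; q_4 = 0.89 × 2.14 × 3.3 = 6.285 m³/s
w_5 = (12.9 − 9.0)/2 = 1.95 m; q_5 = 0.79 × 1.39 × 1.95 = 2.141 m³/s
w_6 = (13.9 − 12.1)/2 = 0.9 m; q_6 = 0.78 × 0.81 × 0.9 = 0.5686 m³/s
w_7 = (13.9 − 12.9)/2 = 0.5 m; q_7 = 0.47 × 0.48 × 0.5 = 0.1128 m³/s
Q = Σ qᵢ = 15.72 m³/s

15.7 m³/s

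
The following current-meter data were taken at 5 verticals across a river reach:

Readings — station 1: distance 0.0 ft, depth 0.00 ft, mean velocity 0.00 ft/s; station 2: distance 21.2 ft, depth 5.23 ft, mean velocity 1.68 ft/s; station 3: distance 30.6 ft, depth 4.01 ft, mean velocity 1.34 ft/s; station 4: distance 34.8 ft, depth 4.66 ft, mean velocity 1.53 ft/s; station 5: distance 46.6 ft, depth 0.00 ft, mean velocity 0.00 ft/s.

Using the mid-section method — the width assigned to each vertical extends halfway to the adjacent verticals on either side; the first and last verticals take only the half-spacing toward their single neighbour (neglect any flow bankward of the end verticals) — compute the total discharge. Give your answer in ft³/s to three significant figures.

228 ft³/s

w_2 = (30.6 − 0.0)/2 = 15.3 ft; q_2 = 1.68 × 5.23 × 15.3 = 134.4 ft³/s
w_3 = (34.8 − 21.2)/2 = 6.8 ft; q_3 = 1.34 × 4.01 × 6.8 = 36.54 ft³/s
w_4 = (46.6 − 30.6)/2 = 8 ft; q_4 = 1.53 × 4.66 × 8 = 57.04 ft³/s
Stations 1, 5 contribute zero (depth or velocity is 0).
Q = Σ qᵢ = 228.0 ft³/s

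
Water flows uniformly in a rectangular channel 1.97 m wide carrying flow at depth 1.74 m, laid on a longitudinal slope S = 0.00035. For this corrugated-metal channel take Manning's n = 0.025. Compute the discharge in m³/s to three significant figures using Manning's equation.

1.88 m³/s

A = b·y = 1.97 × 1.74 = 3.428 m²
P = b + 2y = 1.97 + 2×1.74 = 5.450 m
R = A/P = 3.428/5.450 = 0.6290 m
Q = (1/n)·A·R^(2/3)·S^(1/2) = (1/0.025) × 3.428 × 0.6290^(2/3) × 0.00035^(1/2) = 1.883 m³/s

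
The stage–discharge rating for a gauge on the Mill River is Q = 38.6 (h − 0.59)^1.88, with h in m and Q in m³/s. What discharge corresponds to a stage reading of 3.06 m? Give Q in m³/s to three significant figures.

211 m³/s

Q = 38.6 × (3.06 − 0.59)^1.88 = 38.6 × 2.47^1.88 = 211.3 m³/s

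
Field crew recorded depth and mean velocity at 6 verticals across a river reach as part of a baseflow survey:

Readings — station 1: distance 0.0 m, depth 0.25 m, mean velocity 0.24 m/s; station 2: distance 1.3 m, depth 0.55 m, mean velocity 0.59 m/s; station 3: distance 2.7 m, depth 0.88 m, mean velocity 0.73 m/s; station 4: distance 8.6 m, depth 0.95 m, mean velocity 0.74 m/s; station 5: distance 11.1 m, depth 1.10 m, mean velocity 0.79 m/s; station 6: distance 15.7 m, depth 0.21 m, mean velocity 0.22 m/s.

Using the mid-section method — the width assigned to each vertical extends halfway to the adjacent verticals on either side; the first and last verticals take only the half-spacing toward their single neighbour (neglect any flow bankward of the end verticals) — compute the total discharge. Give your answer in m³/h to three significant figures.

w_1 = (1.3 − 0.0)/2 = 0.65 m; q_1 = 0.24 × 0.25 × 0.65 = 0.03900 m³/s
w_2 = (2.7 − 0.0)/2 = 1.35 m; q_2 = 0.59 × 0.55 × 1.35 = 0.4381 m³/s
w_3 = (8.6 − 1.3)/2 = 3.65 m; q_3 = 0.73 × 0.88 × 3.65 = 2.345 m³/s
w_4 = (11.1 − 2.7)/2 = 4.2 m; q_4 = 0.74 × 0.95 × 4.2 = 2.953 m³/s
w_5 = (15.7 − 8.6)/2 = 3.55 m; q_5 = 0.79 × 1.10 × 3.55 = 3.085 m³/s
w_6 = (15.7 − 11.1)/2 = 2.3 m; q_6 = 0.22 × 0.21 × 2.3 = 0.1063 m³/s
Q = Σ qᵢ = 8.966 m³/s
= 8.966 × 3600 = 32280 m³/h

32300 m³/h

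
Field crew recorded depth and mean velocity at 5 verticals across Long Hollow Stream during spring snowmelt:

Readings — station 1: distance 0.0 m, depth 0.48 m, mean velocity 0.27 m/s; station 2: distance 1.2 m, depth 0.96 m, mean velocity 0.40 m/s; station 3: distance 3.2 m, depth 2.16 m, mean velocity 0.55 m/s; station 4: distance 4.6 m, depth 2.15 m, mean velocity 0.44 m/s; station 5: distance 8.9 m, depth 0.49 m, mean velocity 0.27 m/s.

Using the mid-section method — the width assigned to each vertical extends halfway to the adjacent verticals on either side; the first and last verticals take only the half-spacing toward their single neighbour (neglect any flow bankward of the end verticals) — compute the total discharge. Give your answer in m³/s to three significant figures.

5.69 m³/s

w_1 = (1.2 − 0.0)/2 = 0.6 m; q_1 = 0.27 × 0.48 × 0.6 = 0.07776 m³/s
w_2 = (3.2 − 0.0)/2 = 1.6 m; q_2 = 0.40 × 0.96 × 1.6 = 0.6144 m³/s
w_3 = (4.6 − 1.2)/2 = 1.7 m; q_3 = 0.55 × 2.16 × 1.7 = 2.020 m³/s
w_4 = (8.9 − 3.2)/2 = 2.85 m; q_4 = 0.44 × 2.15 × 2.85 = 2.696 m³/s
w_5 = (8.9 − 4.6)/2 = 2.15 m; q_5 = 0.27 × 0.49 × 2.15 = 0.2844 m³/s
Q = Σ qᵢ = 5.692 m³/s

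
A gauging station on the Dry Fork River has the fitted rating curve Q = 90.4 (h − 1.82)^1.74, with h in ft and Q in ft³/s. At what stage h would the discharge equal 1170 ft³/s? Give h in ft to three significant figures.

6.18 ft

h − h₀ = (Q/C)^(1/b) = (1170/90.4)^(1/1.74) = 4.356 ft
h = 1.82 + 4.356 = 6.176 ft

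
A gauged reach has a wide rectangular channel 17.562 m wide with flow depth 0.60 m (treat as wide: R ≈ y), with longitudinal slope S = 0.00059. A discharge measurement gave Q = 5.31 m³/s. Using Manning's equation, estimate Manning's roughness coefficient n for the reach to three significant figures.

0.0343

A = b·y = 17.562 × 0.60 = 10.54 m²
Wide channel: R ≈ y = 0.60 m
n = (1/Q)·A·R^(2/3)·S^(1/2) = (1/5.31) × 10.54 × 0.7114 × 0.02429 = 0.03429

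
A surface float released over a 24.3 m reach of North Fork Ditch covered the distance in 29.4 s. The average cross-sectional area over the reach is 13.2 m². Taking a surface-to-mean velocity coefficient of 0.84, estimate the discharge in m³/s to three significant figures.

9.16 m³/s

v_surface = L / t̄ = 24.3 / 29.4 = 0.8265 m/s
v_mean = 0.84 × 0.8265 = 0.6943 m/s
Q = A × v_mean = 13.2 × 0.6943 = 9.165 m³/s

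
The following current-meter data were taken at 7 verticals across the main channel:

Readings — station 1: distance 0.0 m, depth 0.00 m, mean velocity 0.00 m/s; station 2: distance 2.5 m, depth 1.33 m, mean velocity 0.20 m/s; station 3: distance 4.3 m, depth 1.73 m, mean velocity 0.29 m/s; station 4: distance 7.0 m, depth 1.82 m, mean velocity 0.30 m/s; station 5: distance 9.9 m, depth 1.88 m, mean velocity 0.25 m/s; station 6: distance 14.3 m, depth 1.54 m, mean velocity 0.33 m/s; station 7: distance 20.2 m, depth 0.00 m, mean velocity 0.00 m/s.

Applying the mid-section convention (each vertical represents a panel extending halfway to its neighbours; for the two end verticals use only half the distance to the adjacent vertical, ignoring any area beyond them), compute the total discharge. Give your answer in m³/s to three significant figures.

w_2 = (4.3 − 0.0)/2 = 2.15 m; q_2 = 0.20 × 1.33 × 2.15 = 0.5719 m³/s
w_3 = (7.0 − 2.5)/2 = 2.25 m; q_3 = 0.29 × 1.73 × 2.25 = 1.129 m³/s
w_4 = (9.9 − 4.3)/2 = 2.8 m; q_4 = 0.30 × 1.82 × 2.8 = 1.529 m³/s
w_5 = (14.3 − 7.0)/2 = 3.65 m; q_5 = 0.25 × 1.88 × 3.65 = 1.716 m³/s
w_6 = (20.2 − 9.9)/2 = 5.15 m; q_6 = 0.33 × 1.54 × 5.15 = 2.617 m³/s
Stations 1, 7 contribute zero (depth or velocity is 0).
Q = Σ qᵢ = 7.562 m³/s

7.56 m³/s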